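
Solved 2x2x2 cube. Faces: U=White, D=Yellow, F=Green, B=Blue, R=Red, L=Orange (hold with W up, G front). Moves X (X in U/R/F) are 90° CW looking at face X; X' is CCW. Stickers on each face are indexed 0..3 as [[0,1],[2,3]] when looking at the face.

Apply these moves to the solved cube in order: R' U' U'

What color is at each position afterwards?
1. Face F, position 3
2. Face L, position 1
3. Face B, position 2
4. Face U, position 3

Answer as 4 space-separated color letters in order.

After move 1 (R'): R=RRRR U=WBWB F=GWGW D=YGYG B=YBYB
After move 2 (U'): U=BBWW F=OOGW R=GWRR B=RRYB L=YBOO
After move 3 (U'): U=BWBW F=YBGW R=OORR B=GWYB L=RROO
Query 1: F[3] = W
Query 2: L[1] = R
Query 3: B[2] = Y
Query 4: U[3] = W

Answer: W R Y W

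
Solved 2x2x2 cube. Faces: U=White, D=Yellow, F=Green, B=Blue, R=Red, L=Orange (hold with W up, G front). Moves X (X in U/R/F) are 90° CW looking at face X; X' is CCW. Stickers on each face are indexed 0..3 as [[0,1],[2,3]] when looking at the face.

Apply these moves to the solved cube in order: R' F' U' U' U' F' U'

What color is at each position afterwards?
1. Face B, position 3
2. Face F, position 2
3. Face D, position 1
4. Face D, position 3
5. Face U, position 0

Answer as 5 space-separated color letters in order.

After move 1 (R'): R=RRRR U=WBWB F=GWGW D=YGYG B=YBYB
After move 2 (F'): F=WWGG U=WBRR R=GRYR D=OOYG L=OBOW
After move 3 (U'): U=BRWR F=OBGG R=WWYR B=GRYB L=YBOW
After move 4 (U'): U=RRBW F=YBGG R=OBYR B=WWYB L=GROW
After move 5 (U'): U=RWRB F=GRGG R=YBYR B=OBYB L=WWOW
After move 6 (F'): F=RGGG U=RWYY R=OBOR D=WWYG L=WBOR
After move 7 (U'): U=WYRY F=WBGG R=RGOR B=OBYB L=OBOR
Query 1: B[3] = B
Query 2: F[2] = G
Query 3: D[1] = W
Query 4: D[3] = G
Query 5: U[0] = W

Answer: B G W G W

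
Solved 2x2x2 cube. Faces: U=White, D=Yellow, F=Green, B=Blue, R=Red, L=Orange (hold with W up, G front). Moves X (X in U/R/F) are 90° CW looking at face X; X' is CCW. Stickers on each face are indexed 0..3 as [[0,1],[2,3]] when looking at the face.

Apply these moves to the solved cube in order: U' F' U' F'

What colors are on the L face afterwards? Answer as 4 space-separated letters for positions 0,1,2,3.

After move 1 (U'): U=WWWW F=OOGG R=GGRR B=RRBB L=BBOO
After move 2 (F'): F=OGOG U=WWGR R=YGYR D=BOYY L=BWOW
After move 3 (U'): U=WRWG F=BWOG R=OGYR B=YGBB L=RROW
After move 4 (F'): F=WGBO U=WROY R=OGBR D=RWYY L=RGOW
Query: L face = RGOW

Answer: R G O W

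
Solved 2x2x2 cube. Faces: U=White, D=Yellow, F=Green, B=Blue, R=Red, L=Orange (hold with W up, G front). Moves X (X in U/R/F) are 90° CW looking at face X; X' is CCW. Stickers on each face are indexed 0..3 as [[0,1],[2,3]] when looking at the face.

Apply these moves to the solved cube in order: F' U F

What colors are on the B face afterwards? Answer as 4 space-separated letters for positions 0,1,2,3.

Answer: O W B B

Derivation:
After move 1 (F'): F=GGGG U=WWRR R=YRYR D=OOYY L=OWOW
After move 2 (U): U=RWRW F=YRGG R=BBYR B=OWBB L=GGOW
After move 3 (F): F=GYGR U=RWWG R=RBWR D=YBYY L=GOOO
Query: B face = OWBB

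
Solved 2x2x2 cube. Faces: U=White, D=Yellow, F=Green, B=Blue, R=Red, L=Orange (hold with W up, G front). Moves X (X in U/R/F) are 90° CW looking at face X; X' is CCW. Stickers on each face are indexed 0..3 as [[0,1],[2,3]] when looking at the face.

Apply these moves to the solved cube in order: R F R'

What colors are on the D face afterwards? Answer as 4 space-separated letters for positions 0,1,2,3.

After move 1 (R): R=RRRR U=WGWG F=GYGY D=YBYB B=WBWB
After move 2 (F): F=GGYY U=WGOO R=WRGR D=RRYB L=OYOB
After move 3 (R'): R=RRWG U=WWOW F=GGYO D=RGYY B=BBRB
Query: D face = RGYY

Answer: R G Y Y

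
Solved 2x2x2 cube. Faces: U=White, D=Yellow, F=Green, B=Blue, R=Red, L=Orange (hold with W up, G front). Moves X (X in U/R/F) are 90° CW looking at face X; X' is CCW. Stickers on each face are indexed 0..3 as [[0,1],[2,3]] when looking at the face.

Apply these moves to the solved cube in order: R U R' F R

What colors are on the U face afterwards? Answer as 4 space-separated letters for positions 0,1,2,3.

After move 1 (R): R=RRRR U=WGWG F=GYGY D=YBYB B=WBWB
After move 2 (U): U=WWGG F=RRGY R=WBRR B=OOWB L=GYOO
After move 3 (R'): R=BRWR U=WWGO F=RWGG D=YRYY B=BOBB
After move 4 (F): F=GRGW U=WWOY R=GROR D=WBYY L=GYOR
After move 5 (R): R=OGRR U=WROW F=GBGY D=WBYB B=YOWB
Query: U face = WROW

Answer: W R O W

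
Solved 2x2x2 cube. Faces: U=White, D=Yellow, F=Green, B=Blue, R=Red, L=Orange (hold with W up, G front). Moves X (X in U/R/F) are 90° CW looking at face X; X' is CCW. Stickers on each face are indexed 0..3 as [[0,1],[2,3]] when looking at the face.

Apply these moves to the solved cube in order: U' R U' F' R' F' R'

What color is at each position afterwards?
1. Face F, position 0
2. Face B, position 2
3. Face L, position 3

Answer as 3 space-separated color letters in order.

Answer: G W O

Derivation:
After move 1 (U'): U=WWWW F=OOGG R=GGRR B=RRBB L=BBOO
After move 2 (R): R=RGRG U=WOWG F=OYGY D=YBYR B=WRWB
After move 3 (U'): U=OGWW F=BBGY R=OYRG B=RGWB L=WROO
After move 4 (F'): F=BYBG U=OGOR R=BYYG D=ROYR L=WWOW
After move 5 (R'): R=YGBY U=OWOR F=BGBR D=RYYG B=RGOB
After move 6 (F'): F=GRBB U=OWYB R=YGRY D=WWYG L=WROO
After move 7 (R'): R=GYYR U=OOYR F=GWBB D=WRYB B=GGWB
Query 1: F[0] = G
Query 2: B[2] = W
Query 3: L[3] = O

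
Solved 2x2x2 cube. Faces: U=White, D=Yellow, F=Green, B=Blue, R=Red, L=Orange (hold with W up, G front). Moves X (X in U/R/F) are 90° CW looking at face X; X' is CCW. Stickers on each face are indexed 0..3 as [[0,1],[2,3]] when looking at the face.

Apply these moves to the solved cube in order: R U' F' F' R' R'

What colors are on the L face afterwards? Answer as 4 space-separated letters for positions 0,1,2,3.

After move 1 (R): R=RRRR U=WGWG F=GYGY D=YBYB B=WBWB
After move 2 (U'): U=GGWW F=OOGY R=GYRR B=RRWB L=WBOO
After move 3 (F'): F=OYOG U=GGGR R=BYYR D=BOYB L=WWOW
After move 4 (F'): F=YGOO U=GGBY R=OYBR D=WWYB L=WROG
After move 5 (R'): R=YROB U=GWBR F=YGOY D=WGYO B=BRWB
After move 6 (R'): R=RBYO U=GWBB F=YWOR D=WGYY B=ORGB
Query: L face = WROG

Answer: W R O G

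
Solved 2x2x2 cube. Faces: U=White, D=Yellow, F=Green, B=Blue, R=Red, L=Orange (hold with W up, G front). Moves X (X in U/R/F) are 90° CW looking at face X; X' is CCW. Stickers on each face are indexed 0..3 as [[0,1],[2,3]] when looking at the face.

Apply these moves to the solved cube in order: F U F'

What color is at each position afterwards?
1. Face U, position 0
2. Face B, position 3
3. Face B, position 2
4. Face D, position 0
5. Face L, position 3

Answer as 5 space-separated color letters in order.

Answer: O B B G O

Derivation:
After move 1 (F): F=GGGG U=WWOO R=WRWR D=RRYY L=OYOY
After move 2 (U): U=OWOW F=WRGG R=BBWR B=OYBB L=GGOY
After move 3 (F'): F=RGWG U=OWBW R=RBRR D=GYYY L=GWOO
Query 1: U[0] = O
Query 2: B[3] = B
Query 3: B[2] = B
Query 4: D[0] = G
Query 5: L[3] = O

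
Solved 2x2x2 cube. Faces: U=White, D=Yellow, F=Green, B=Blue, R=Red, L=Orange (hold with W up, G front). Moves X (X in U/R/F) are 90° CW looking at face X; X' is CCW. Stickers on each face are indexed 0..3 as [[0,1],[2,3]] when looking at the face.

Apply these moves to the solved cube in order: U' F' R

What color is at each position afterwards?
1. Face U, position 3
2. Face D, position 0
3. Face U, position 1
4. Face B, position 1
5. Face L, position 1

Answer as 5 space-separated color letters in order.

After move 1 (U'): U=WWWW F=OOGG R=GGRR B=RRBB L=BBOO
After move 2 (F'): F=OGOG U=WWGR R=YGYR D=BOYY L=BWOW
After move 3 (R): R=YYRG U=WGGG F=OOOY D=BBYR B=RRWB
Query 1: U[3] = G
Query 2: D[0] = B
Query 3: U[1] = G
Query 4: B[1] = R
Query 5: L[1] = W

Answer: G B G R W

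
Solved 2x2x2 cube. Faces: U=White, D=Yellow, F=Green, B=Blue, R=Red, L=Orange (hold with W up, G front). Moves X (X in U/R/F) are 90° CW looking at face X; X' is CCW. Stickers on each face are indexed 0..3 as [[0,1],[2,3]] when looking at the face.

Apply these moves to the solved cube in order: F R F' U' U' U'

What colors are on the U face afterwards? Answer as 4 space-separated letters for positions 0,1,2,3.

Answer: W W R G

Derivation:
After move 1 (F): F=GGGG U=WWOO R=WRWR D=RRYY L=OYOY
After move 2 (R): R=WWRR U=WGOG F=GRGY D=RBYB B=OBWB
After move 3 (F'): F=RYGG U=WGWR R=BWRR D=YYYB L=OGOO
After move 4 (U'): U=GRWW F=OGGG R=RYRR B=BWWB L=OBOO
After move 5 (U'): U=RWGW F=OBGG R=OGRR B=RYWB L=BWOO
After move 6 (U'): U=WWRG F=BWGG R=OBRR B=OGWB L=RYOO
Query: U face = WWRG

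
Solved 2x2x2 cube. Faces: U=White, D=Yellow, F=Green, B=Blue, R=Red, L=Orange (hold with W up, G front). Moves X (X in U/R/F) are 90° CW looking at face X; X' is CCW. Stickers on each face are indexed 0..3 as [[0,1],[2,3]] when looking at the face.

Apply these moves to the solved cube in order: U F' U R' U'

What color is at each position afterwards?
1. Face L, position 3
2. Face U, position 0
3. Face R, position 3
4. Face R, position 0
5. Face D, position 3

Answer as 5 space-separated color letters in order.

Answer: W B Y Y G

Derivation:
After move 1 (U): U=WWWW F=RRGG R=BBRR B=OOBB L=GGOO
After move 2 (F'): F=RGRG U=WWBR R=YBYR D=GOYY L=GWOW
After move 3 (U): U=BWRW F=YBRG R=OOYR B=GWBB L=RGOW
After move 4 (R'): R=OROY U=BBRG F=YWRW D=GBYG B=YWOB
After move 5 (U'): U=BGBR F=RGRW R=YWOY B=OROB L=YWOW
Query 1: L[3] = W
Query 2: U[0] = B
Query 3: R[3] = Y
Query 4: R[0] = Y
Query 5: D[3] = G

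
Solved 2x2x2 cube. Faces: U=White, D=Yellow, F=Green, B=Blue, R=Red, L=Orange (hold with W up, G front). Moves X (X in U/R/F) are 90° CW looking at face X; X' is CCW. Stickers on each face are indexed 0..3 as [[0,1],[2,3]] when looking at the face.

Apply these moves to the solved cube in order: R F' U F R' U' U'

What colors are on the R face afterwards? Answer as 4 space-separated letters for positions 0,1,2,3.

Answer: Y O R G

Derivation:
After move 1 (R): R=RRRR U=WGWG F=GYGY D=YBYB B=WBWB
After move 2 (F'): F=YYGG U=WGRR R=BRYR D=OOYB L=OGOW
After move 3 (U): U=RWRG F=BRGG R=WBYR B=OGWB L=YYOW
After move 4 (F): F=GBGR U=RWWY R=RBGR D=YWYB L=YOOO
After move 5 (R'): R=BRRG U=RWWO F=GWGY D=YBYR B=BGWB
After move 6 (U'): U=WORW F=YOGY R=GWRG B=BRWB L=BGOO
After move 7 (U'): U=OWWR F=BGGY R=YORG B=GWWB L=BROO
Query: R face = YORG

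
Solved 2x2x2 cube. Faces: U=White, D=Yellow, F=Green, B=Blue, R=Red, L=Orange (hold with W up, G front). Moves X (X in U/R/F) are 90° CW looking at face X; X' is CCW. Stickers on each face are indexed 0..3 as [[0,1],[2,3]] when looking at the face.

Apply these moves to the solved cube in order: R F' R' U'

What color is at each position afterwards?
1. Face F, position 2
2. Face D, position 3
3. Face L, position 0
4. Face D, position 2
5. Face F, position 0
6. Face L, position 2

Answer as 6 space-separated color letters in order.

After move 1 (R): R=RRRR U=WGWG F=GYGY D=YBYB B=WBWB
After move 2 (F'): F=YYGG U=WGRR R=BRYR D=OOYB L=OGOW
After move 3 (R'): R=RRBY U=WWRW F=YGGR D=OYYG B=BBOB
After move 4 (U'): U=WWWR F=OGGR R=YGBY B=RROB L=BBOW
Query 1: F[2] = G
Query 2: D[3] = G
Query 3: L[0] = B
Query 4: D[2] = Y
Query 5: F[0] = O
Query 6: L[2] = O

Answer: G G B Y O O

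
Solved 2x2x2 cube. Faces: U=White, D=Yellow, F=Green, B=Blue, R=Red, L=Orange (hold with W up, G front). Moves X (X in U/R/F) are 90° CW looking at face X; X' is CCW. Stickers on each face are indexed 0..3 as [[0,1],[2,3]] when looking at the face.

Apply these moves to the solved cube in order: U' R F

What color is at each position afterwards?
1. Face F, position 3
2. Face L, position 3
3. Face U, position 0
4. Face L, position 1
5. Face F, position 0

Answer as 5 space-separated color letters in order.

Answer: Y B W Y G

Derivation:
After move 1 (U'): U=WWWW F=OOGG R=GGRR B=RRBB L=BBOO
After move 2 (R): R=RGRG U=WOWG F=OYGY D=YBYR B=WRWB
After move 3 (F): F=GOYY U=WOOB R=WGGG D=RRYR L=BYOB
Query 1: F[3] = Y
Query 2: L[3] = B
Query 3: U[0] = W
Query 4: L[1] = Y
Query 5: F[0] = G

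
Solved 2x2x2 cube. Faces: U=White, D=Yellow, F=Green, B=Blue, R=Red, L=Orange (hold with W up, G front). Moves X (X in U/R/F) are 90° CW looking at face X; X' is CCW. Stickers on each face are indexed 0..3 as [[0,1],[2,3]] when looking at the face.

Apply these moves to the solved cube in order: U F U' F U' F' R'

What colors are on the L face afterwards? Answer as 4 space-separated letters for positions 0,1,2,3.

Answer: W Y O W

Derivation:
After move 1 (U): U=WWWW F=RRGG R=BBRR B=OOBB L=GGOO
After move 2 (F): F=GRGR U=WWOG R=WBWR D=RBYY L=GYOY
After move 3 (U'): U=WGWO F=GYGR R=GRWR B=WBBB L=OOOY
After move 4 (F): F=GGRY U=WGYO R=WROR D=WGYY L=OROB
After move 5 (U'): U=GOWY F=ORRY R=GGOR B=WRBB L=WBOB
After move 6 (F'): F=RYOR U=GOGO R=GGWR D=BBYY L=WYOW
After move 7 (R'): R=GRGW U=GBGW F=ROOO D=BYYR B=YRBB
Query: L face = WYOW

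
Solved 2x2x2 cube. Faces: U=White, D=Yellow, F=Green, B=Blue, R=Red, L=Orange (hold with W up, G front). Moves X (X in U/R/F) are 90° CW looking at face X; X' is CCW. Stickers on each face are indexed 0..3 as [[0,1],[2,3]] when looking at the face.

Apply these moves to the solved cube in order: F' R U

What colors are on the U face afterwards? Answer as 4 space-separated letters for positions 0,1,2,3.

Answer: R W G G

Derivation:
After move 1 (F'): F=GGGG U=WWRR R=YRYR D=OOYY L=OWOW
After move 2 (R): R=YYRR U=WGRG F=GOGY D=OBYB B=RBWB
After move 3 (U): U=RWGG F=YYGY R=RBRR B=OWWB L=GOOW
Query: U face = RWGG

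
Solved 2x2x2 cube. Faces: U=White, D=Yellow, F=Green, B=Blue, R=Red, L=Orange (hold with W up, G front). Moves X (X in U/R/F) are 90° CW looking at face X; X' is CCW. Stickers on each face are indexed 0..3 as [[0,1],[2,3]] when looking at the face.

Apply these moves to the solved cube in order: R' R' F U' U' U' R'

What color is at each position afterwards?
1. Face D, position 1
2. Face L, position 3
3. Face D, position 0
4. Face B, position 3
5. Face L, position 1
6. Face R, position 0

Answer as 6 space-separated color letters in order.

Answer: R W R B G B

Derivation:
After move 1 (R'): R=RRRR U=WBWB F=GWGW D=YGYG B=YBYB
After move 2 (R'): R=RRRR U=WYWY F=GBGB D=YWYW B=GBGB
After move 3 (F): F=GGBB U=WYOO R=WRYR D=RRYW L=OYOW
After move 4 (U'): U=YOWO F=OYBB R=GGYR B=WRGB L=GBOW
After move 5 (U'): U=OOYW F=GBBB R=OYYR B=GGGB L=WROW
After move 6 (U'): U=OWOY F=WRBB R=GBYR B=OYGB L=GGOW
After move 7 (R'): R=BRGY U=OGOO F=WWBY D=RRYB B=WYRB
Query 1: D[1] = R
Query 2: L[3] = W
Query 3: D[0] = R
Query 4: B[3] = B
Query 5: L[1] = G
Query 6: R[0] = B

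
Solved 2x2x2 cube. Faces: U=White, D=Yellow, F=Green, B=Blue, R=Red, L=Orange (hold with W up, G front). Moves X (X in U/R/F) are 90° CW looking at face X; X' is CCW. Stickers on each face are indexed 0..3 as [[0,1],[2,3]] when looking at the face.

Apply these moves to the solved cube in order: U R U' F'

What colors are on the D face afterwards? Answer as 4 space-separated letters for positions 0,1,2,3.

Answer: O O Y O

Derivation:
After move 1 (U): U=WWWW F=RRGG R=BBRR B=OOBB L=GGOO
After move 2 (R): R=RBRB U=WRWG F=RYGY D=YBYO B=WOWB
After move 3 (U'): U=RGWW F=GGGY R=RYRB B=RBWB L=WOOO
After move 4 (F'): F=GYGG U=RGRR R=BYYB D=OOYO L=WWOW
Query: D face = OOYO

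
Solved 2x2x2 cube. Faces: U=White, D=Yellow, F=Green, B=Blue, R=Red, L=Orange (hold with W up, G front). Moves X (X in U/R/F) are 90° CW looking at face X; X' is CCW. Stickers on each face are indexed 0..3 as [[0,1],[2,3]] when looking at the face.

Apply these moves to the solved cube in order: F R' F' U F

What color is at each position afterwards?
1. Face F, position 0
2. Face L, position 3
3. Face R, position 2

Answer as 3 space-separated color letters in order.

Answer: G Y B

Derivation:
After move 1 (F): F=GGGG U=WWOO R=WRWR D=RRYY L=OYOY
After move 2 (R'): R=RRWW U=WBOB F=GWGO D=RGYG B=YBRB
After move 3 (F'): F=WOGG U=WBRW R=GRRW D=YYYG L=OBOO
After move 4 (U): U=RWWB F=GRGG R=YBRW B=OBRB L=WOOO
After move 5 (F): F=GGGR U=RWOO R=WBBW D=RYYG L=WYOY
Query 1: F[0] = G
Query 2: L[3] = Y
Query 3: R[2] = B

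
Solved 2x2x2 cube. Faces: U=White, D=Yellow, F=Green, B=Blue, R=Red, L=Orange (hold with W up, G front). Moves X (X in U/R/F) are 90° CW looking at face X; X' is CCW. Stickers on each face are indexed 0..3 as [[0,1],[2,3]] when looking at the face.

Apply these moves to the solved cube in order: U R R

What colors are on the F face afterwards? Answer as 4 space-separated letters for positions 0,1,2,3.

After move 1 (U): U=WWWW F=RRGG R=BBRR B=OOBB L=GGOO
After move 2 (R): R=RBRB U=WRWG F=RYGY D=YBYO B=WOWB
After move 3 (R): R=RRBB U=WYWY F=RBGO D=YWYW B=GORB
Query: F face = RBGO

Answer: R B G O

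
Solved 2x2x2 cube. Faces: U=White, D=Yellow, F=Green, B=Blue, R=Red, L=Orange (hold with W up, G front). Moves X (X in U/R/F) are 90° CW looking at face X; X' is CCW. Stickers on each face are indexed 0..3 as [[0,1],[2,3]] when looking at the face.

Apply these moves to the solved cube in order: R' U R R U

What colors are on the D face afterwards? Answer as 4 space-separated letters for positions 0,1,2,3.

Answer: Y W Y B

Derivation:
After move 1 (R'): R=RRRR U=WBWB F=GWGW D=YGYG B=YBYB
After move 2 (U): U=WWBB F=RRGW R=YBRR B=OOYB L=GWOO
After move 3 (R): R=RYRB U=WRBW F=RGGG D=YYYO B=BOWB
After move 4 (R): R=RRBY U=WGBG F=RYGO D=YWYB B=WORB
After move 5 (U): U=BWGG F=RRGO R=WOBY B=GWRB L=RYOO
Query: D face = YWYB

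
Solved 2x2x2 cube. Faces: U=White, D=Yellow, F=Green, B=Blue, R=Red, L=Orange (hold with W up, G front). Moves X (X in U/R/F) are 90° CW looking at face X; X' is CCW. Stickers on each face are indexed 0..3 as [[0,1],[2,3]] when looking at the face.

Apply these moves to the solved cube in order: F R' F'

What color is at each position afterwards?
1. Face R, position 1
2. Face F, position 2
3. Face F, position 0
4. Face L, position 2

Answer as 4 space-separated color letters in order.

After move 1 (F): F=GGGG U=WWOO R=WRWR D=RRYY L=OYOY
After move 2 (R'): R=RRWW U=WBOB F=GWGO D=RGYG B=YBRB
After move 3 (F'): F=WOGG U=WBRW R=GRRW D=YYYG L=OBOO
Query 1: R[1] = R
Query 2: F[2] = G
Query 3: F[0] = W
Query 4: L[2] = O

Answer: R G W O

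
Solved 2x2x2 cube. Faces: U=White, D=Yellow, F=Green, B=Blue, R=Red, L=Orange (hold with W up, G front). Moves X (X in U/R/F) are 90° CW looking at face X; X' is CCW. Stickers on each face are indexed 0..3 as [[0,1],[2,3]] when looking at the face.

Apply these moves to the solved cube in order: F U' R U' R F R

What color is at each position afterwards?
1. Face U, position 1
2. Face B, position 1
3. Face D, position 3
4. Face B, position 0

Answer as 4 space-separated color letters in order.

Answer: B G W R

Derivation:
After move 1 (F): F=GGGG U=WWOO R=WRWR D=RRYY L=OYOY
After move 2 (U'): U=WOWO F=OYGG R=GGWR B=WRBB L=BBOY
After move 3 (R): R=WGRG U=WYWG F=ORGY D=RBYW B=OROB
After move 4 (U'): U=YGWW F=BBGY R=ORRG B=WGOB L=OROY
After move 5 (R): R=ROGR U=YBWY F=BBGW D=ROYW B=WGGB
After move 6 (F): F=GBWB U=YBYR R=WOYR D=GRYW L=OROO
After move 7 (R): R=YWRO U=YBYB F=GRWW D=GGYW B=RGBB
Query 1: U[1] = B
Query 2: B[1] = G
Query 3: D[3] = W
Query 4: B[0] = R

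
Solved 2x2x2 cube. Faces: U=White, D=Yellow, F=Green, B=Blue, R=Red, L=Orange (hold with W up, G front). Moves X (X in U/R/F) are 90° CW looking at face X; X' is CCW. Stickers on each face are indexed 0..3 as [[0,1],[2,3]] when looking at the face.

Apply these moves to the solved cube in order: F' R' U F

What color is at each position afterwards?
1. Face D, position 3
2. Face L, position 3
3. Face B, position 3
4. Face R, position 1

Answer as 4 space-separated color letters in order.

Answer: G G B B

Derivation:
After move 1 (F'): F=GGGG U=WWRR R=YRYR D=OOYY L=OWOW
After move 2 (R'): R=RRYY U=WBRB F=GWGR D=OGYG B=YBOB
After move 3 (U): U=RWBB F=RRGR R=YBYY B=OWOB L=GWOW
After move 4 (F): F=GRRR U=RWWW R=BBBY D=YYYG L=GOOG
Query 1: D[3] = G
Query 2: L[3] = G
Query 3: B[3] = B
Query 4: R[1] = B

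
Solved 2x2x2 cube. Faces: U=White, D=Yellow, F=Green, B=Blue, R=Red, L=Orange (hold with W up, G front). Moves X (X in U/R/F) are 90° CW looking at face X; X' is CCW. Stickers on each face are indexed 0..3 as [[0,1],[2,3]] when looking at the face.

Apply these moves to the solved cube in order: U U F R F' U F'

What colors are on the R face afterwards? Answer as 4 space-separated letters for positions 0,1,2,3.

After move 1 (U): U=WWWW F=RRGG R=BBRR B=OOBB L=GGOO
After move 2 (U): U=WWWW F=BBGG R=OORR B=GGBB L=RROO
After move 3 (F): F=GBGB U=WWOR R=WOWR D=ROYY L=RYOY
After move 4 (R): R=WWRO U=WBOB F=GOGY D=RBYG B=RGWB
After move 5 (F'): F=OYGG U=WBWR R=BWRO D=YYYG L=RBOO
After move 6 (U): U=WWRB F=BWGG R=RGRO B=RBWB L=OYOO
After move 7 (F'): F=WGBG U=WWRR R=YGYO D=YOYG L=OBOR
Query: R face = YGYO

Answer: Y G Y O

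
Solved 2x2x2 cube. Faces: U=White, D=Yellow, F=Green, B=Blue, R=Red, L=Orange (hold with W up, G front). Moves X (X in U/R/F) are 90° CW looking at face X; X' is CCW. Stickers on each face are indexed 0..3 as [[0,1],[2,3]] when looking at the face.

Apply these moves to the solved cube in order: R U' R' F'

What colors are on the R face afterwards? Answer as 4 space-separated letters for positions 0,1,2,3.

After move 1 (R): R=RRRR U=WGWG F=GYGY D=YBYB B=WBWB
After move 2 (U'): U=GGWW F=OOGY R=GYRR B=RRWB L=WBOO
After move 3 (R'): R=YRGR U=GWWR F=OGGW D=YOYY B=BRBB
After move 4 (F'): F=GWOG U=GWYG R=ORYR D=BOYY L=WROW
Query: R face = ORYR

Answer: O R Y R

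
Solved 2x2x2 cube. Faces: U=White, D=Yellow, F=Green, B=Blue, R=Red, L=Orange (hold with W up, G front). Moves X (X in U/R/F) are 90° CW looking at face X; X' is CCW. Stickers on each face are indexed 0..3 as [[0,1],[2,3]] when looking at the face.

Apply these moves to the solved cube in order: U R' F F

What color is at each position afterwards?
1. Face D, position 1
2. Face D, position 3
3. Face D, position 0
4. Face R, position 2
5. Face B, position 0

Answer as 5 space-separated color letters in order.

After move 1 (U): U=WWWW F=RRGG R=BBRR B=OOBB L=GGOO
After move 2 (R'): R=BRBR U=WBWO F=RWGW D=YRYG B=YOYB
After move 3 (F): F=GRWW U=WBOG R=WROR D=BBYG L=GYOR
After move 4 (F): F=WGWR U=WBRY R=ORGR D=OWYG L=GBOB
Query 1: D[1] = W
Query 2: D[3] = G
Query 3: D[0] = O
Query 4: R[2] = G
Query 5: B[0] = Y

Answer: W G O G Y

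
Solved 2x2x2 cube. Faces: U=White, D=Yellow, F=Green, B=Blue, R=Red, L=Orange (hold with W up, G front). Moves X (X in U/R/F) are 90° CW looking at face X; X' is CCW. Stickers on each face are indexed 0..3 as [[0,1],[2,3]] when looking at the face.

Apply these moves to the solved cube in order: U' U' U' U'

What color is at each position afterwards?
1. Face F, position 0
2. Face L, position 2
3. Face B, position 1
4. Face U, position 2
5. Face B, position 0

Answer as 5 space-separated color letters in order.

Answer: G O B W B

Derivation:
After move 1 (U'): U=WWWW F=OOGG R=GGRR B=RRBB L=BBOO
After move 2 (U'): U=WWWW F=BBGG R=OORR B=GGBB L=RROO
After move 3 (U'): U=WWWW F=RRGG R=BBRR B=OOBB L=GGOO
After move 4 (U'): U=WWWW F=GGGG R=RRRR B=BBBB L=OOOO
Query 1: F[0] = G
Query 2: L[2] = O
Query 3: B[1] = B
Query 4: U[2] = W
Query 5: B[0] = B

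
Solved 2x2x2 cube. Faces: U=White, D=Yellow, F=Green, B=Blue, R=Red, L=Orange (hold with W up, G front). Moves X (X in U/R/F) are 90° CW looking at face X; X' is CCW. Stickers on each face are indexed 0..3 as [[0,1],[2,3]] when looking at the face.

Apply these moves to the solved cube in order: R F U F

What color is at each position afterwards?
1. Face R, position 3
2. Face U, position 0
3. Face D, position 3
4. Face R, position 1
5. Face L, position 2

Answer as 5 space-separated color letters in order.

Answer: R O B B O

Derivation:
After move 1 (R): R=RRRR U=WGWG F=GYGY D=YBYB B=WBWB
After move 2 (F): F=GGYY U=WGOO R=WRGR D=RRYB L=OYOB
After move 3 (U): U=OWOG F=WRYY R=WBGR B=OYWB L=GGOB
After move 4 (F): F=YWYR U=OWBG R=OBGR D=GWYB L=GROR
Query 1: R[3] = R
Query 2: U[0] = O
Query 3: D[3] = B
Query 4: R[1] = B
Query 5: L[2] = O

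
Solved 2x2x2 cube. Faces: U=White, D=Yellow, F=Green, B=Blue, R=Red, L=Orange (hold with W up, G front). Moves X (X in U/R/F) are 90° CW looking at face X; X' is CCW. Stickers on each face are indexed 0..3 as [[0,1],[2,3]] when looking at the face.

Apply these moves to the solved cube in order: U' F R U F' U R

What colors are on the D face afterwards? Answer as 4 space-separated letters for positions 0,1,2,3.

Answer: G W Y G

Derivation:
After move 1 (U'): U=WWWW F=OOGG R=GGRR B=RRBB L=BBOO
After move 2 (F): F=GOGO U=WWOB R=WGWR D=RGYY L=BYOY
After move 3 (R): R=WWRG U=WOOO F=GGGY D=RBYR B=BRWB
After move 4 (U): U=OWOO F=WWGY R=BRRG B=BYWB L=GGOY
After move 5 (F'): F=WYWG U=OWBR R=BRRG D=GYYR L=GOOO
After move 6 (U): U=BORW F=BRWG R=BYRG B=GOWB L=WYOO
After move 7 (R): R=RBGY U=BRRG F=BYWR D=GWYG B=WOOB
Query: D face = GWYG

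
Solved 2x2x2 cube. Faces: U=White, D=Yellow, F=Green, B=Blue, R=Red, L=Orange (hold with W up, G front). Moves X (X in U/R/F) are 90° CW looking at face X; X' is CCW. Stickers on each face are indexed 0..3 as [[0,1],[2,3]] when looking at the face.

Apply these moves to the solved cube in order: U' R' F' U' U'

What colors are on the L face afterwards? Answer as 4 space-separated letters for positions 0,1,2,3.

After move 1 (U'): U=WWWW F=OOGG R=GGRR B=RRBB L=BBOO
After move 2 (R'): R=GRGR U=WBWR F=OWGW D=YOYG B=YRYB
After move 3 (F'): F=WWOG U=WBGG R=ORYR D=BOYG L=BROW
After move 4 (U'): U=BGWG F=BROG R=WWYR B=ORYB L=YROW
After move 5 (U'): U=GGBW F=YROG R=BRYR B=WWYB L=OROW
Query: L face = OROW

Answer: O R O W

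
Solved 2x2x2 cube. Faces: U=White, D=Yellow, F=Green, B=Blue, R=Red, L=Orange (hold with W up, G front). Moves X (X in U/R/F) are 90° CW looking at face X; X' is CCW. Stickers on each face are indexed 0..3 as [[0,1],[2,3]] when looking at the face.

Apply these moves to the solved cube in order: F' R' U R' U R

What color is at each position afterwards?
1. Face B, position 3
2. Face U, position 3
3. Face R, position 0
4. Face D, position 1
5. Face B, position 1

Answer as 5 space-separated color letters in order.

After move 1 (F'): F=GGGG U=WWRR R=YRYR D=OOYY L=OWOW
After move 2 (R'): R=RRYY U=WBRB F=GWGR D=OGYG B=YBOB
After move 3 (U): U=RWBB F=RRGR R=YBYY B=OWOB L=GWOW
After move 4 (R'): R=BYYY U=ROBO F=RWGB D=ORYR B=GWGB
After move 5 (U): U=BROO F=BYGB R=GWYY B=GWGB L=RWOW
After move 6 (R): R=YGYW U=BYOB F=BRGR D=OGYG B=OWRB
Query 1: B[3] = B
Query 2: U[3] = B
Query 3: R[0] = Y
Query 4: D[1] = G
Query 5: B[1] = W

Answer: B B Y G W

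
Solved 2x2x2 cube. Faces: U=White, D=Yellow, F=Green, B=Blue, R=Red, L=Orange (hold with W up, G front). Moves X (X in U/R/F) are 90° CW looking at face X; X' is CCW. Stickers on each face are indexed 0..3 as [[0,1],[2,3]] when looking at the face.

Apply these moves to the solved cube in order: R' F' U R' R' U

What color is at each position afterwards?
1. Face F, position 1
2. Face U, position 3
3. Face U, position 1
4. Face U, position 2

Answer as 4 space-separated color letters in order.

After move 1 (R'): R=RRRR U=WBWB F=GWGW D=YGYG B=YBYB
After move 2 (F'): F=WWGG U=WBRR R=GRYR D=OOYG L=OBOW
After move 3 (U): U=RWRB F=GRGG R=YBYR B=OBYB L=WWOW
After move 4 (R'): R=BRYY U=RYRO F=GWGB D=ORYG B=GBOB
After move 5 (R'): R=RYBY U=RORG F=GYGO D=OWYB B=GBRB
After move 6 (U): U=RRGO F=RYGO R=GBBY B=WWRB L=GYOW
Query 1: F[1] = Y
Query 2: U[3] = O
Query 3: U[1] = R
Query 4: U[2] = G

Answer: Y O R G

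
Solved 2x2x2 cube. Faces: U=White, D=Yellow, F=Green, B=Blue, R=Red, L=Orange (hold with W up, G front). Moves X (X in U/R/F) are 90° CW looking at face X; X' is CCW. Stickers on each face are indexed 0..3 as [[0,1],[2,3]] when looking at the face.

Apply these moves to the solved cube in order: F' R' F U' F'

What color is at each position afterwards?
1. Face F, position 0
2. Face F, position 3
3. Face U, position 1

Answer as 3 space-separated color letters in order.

Answer: O R W

Derivation:
After move 1 (F'): F=GGGG U=WWRR R=YRYR D=OOYY L=OWOW
After move 2 (R'): R=RRYY U=WBRB F=GWGR D=OGYG B=YBOB
After move 3 (F): F=GGRW U=WBWW R=RRBY D=YRYG L=OOOG
After move 4 (U'): U=BWWW F=OORW R=GGBY B=RROB L=YBOG
After move 5 (F'): F=OWOR U=BWGB R=RGYY D=BGYG L=YWOW
Query 1: F[0] = O
Query 2: F[3] = R
Query 3: U[1] = W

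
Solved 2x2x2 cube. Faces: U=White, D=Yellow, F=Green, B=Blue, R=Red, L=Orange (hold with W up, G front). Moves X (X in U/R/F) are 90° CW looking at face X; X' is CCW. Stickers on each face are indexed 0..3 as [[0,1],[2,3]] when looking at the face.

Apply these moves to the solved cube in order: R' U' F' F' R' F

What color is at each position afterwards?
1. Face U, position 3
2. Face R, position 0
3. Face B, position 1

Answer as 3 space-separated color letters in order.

Answer: R G R

Derivation:
After move 1 (R'): R=RRRR U=WBWB F=GWGW D=YGYG B=YBYB
After move 2 (U'): U=BBWW F=OOGW R=GWRR B=RRYB L=YBOO
After move 3 (F'): F=OWOG U=BBGR R=GWYR D=BOYG L=YWOW
After move 4 (F'): F=WGOO U=BBGY R=OWBR D=WWYG L=YROG
After move 5 (R'): R=WROB U=BYGR F=WBOY D=WGYO B=GRWB
After move 6 (F): F=OWYB U=BYGR R=GRRB D=OWYO L=YWOG
Query 1: U[3] = R
Query 2: R[0] = G
Query 3: B[1] = R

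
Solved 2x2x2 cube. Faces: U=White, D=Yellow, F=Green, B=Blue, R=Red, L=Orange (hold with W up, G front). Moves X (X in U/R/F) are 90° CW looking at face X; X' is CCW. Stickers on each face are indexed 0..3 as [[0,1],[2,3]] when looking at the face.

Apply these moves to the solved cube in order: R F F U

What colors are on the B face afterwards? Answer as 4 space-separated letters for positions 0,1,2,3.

After move 1 (R): R=RRRR U=WGWG F=GYGY D=YBYB B=WBWB
After move 2 (F): F=GGYY U=WGOO R=WRGR D=RRYB L=OYOB
After move 3 (F): F=YGYG U=WGBY R=OROR D=GWYB L=OROR
After move 4 (U): U=BWYG F=ORYG R=WBOR B=ORWB L=YGOR
Query: B face = ORWB

Answer: O R W B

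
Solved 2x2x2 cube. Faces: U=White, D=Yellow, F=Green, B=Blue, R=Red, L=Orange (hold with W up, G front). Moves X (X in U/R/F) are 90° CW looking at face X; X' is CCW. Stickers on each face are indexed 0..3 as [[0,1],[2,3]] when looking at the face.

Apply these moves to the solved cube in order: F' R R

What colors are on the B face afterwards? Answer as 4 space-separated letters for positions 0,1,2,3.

Answer: G B G B

Derivation:
After move 1 (F'): F=GGGG U=WWRR R=YRYR D=OOYY L=OWOW
After move 2 (R): R=YYRR U=WGRG F=GOGY D=OBYB B=RBWB
After move 3 (R): R=RYRY U=WORY F=GBGB D=OWYR B=GBGB
Query: B face = GBGB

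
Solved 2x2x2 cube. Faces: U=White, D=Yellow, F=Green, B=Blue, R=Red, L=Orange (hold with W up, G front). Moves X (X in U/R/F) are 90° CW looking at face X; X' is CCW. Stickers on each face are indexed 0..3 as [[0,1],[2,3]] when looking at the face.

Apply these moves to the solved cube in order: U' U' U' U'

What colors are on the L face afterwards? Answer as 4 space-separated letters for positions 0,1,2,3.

After move 1 (U'): U=WWWW F=OOGG R=GGRR B=RRBB L=BBOO
After move 2 (U'): U=WWWW F=BBGG R=OORR B=GGBB L=RROO
After move 3 (U'): U=WWWW F=RRGG R=BBRR B=OOBB L=GGOO
After move 4 (U'): U=WWWW F=GGGG R=RRRR B=BBBB L=OOOO
Query: L face = OOOO

Answer: O O O O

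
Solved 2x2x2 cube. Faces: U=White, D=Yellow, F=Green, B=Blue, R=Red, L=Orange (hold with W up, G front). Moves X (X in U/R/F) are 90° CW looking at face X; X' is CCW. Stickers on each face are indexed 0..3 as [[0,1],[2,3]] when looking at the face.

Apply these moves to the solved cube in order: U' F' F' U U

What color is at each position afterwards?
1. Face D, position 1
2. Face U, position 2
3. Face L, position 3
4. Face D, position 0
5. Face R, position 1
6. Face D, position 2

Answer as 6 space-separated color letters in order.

After move 1 (U'): U=WWWW F=OOGG R=GGRR B=RRBB L=BBOO
After move 2 (F'): F=OGOG U=WWGR R=YGYR D=BOYY L=BWOW
After move 3 (F'): F=GGOO U=WWYY R=OGBR D=WWYY L=BROG
After move 4 (U): U=YWYW F=OGOO R=RRBR B=BRBB L=GGOG
After move 5 (U): U=YYWW F=RROO R=BRBR B=GGBB L=OGOG
Query 1: D[1] = W
Query 2: U[2] = W
Query 3: L[3] = G
Query 4: D[0] = W
Query 5: R[1] = R
Query 6: D[2] = Y

Answer: W W G W R Y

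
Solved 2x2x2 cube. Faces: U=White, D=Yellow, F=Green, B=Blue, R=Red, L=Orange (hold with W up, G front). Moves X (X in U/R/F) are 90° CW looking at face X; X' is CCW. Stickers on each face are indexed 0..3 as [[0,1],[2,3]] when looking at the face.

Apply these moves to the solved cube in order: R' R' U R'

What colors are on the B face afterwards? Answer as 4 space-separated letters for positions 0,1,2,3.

Answer: W O W B

Derivation:
After move 1 (R'): R=RRRR U=WBWB F=GWGW D=YGYG B=YBYB
After move 2 (R'): R=RRRR U=WYWY F=GBGB D=YWYW B=GBGB
After move 3 (U): U=WWYY F=RRGB R=GBRR B=OOGB L=GBOO
After move 4 (R'): R=BRGR U=WGYO F=RWGY D=YRYB B=WOWB
Query: B face = WOWB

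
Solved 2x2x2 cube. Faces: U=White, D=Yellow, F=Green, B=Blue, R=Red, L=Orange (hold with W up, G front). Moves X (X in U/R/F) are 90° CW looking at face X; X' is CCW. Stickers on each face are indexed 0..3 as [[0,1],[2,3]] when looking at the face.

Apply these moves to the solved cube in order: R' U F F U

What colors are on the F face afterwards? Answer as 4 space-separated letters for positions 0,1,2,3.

After move 1 (R'): R=RRRR U=WBWB F=GWGW D=YGYG B=YBYB
After move 2 (U): U=WWBB F=RRGW R=YBRR B=OOYB L=GWOO
After move 3 (F): F=GRWR U=WWOW R=BBBR D=RYYG L=GYOG
After move 4 (F): F=WGRR U=WWGY R=OBWR D=BBYG L=GROY
After move 5 (U): U=GWYW F=OBRR R=OOWR B=GRYB L=WGOY
Query: F face = OBRR

Answer: O B R R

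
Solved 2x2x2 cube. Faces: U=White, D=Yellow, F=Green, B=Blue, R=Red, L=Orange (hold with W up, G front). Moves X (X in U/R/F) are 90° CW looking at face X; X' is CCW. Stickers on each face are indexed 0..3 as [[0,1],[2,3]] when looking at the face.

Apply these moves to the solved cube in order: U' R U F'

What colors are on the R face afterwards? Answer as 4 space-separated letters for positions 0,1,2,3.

After move 1 (U'): U=WWWW F=OOGG R=GGRR B=RRBB L=BBOO
After move 2 (R): R=RGRG U=WOWG F=OYGY D=YBYR B=WRWB
After move 3 (U): U=WWGO F=RGGY R=WRRG B=BBWB L=OYOO
After move 4 (F'): F=GYRG U=WWWR R=BRYG D=YOYR L=OOOG
Query: R face = BRYG

Answer: B R Y G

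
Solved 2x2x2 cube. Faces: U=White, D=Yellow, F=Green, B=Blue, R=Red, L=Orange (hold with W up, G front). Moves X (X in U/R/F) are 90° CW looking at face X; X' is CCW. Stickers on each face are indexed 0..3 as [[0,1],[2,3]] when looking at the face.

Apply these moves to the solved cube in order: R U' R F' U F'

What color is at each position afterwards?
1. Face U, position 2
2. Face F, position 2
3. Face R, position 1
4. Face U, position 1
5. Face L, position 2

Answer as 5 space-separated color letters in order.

Answer: W W R G O

Derivation:
After move 1 (R): R=RRRR U=WGWG F=GYGY D=YBYB B=WBWB
After move 2 (U'): U=GGWW F=OOGY R=GYRR B=RRWB L=WBOO
After move 3 (R): R=RGRY U=GOWY F=OBGB D=YWYR B=WRGB
After move 4 (F'): F=BBOG U=GORR R=WGYY D=BOYR L=WYOW
After move 5 (U): U=RGRO F=WGOG R=WRYY B=WYGB L=BBOW
After move 6 (F'): F=GGWO U=RGWY R=ORBY D=BWYR L=BOOR
Query 1: U[2] = W
Query 2: F[2] = W
Query 3: R[1] = R
Query 4: U[1] = G
Query 5: L[2] = O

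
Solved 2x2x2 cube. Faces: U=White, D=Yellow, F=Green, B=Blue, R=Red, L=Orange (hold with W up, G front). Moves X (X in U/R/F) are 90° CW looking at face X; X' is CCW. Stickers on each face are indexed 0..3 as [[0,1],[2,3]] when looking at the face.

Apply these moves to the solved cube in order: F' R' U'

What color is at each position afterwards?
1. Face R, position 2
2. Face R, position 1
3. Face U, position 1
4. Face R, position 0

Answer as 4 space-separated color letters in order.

Answer: Y W B G

Derivation:
After move 1 (F'): F=GGGG U=WWRR R=YRYR D=OOYY L=OWOW
After move 2 (R'): R=RRYY U=WBRB F=GWGR D=OGYG B=YBOB
After move 3 (U'): U=BBWR F=OWGR R=GWYY B=RROB L=YBOW
Query 1: R[2] = Y
Query 2: R[1] = W
Query 3: U[1] = B
Query 4: R[0] = G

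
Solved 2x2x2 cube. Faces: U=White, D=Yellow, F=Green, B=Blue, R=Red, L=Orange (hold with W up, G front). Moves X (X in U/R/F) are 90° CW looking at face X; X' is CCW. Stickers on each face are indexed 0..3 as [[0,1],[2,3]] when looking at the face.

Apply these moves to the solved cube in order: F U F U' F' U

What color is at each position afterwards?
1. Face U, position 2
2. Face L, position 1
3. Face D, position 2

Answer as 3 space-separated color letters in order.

After move 1 (F): F=GGGG U=WWOO R=WRWR D=RRYY L=OYOY
After move 2 (U): U=OWOW F=WRGG R=BBWR B=OYBB L=GGOY
After move 3 (F): F=GWGR U=OWYG R=OBWR D=WBYY L=GROR
After move 4 (U'): U=WGOY F=GRGR R=GWWR B=OBBB L=OYOR
After move 5 (F'): F=RRGG U=WGGW R=BWWR D=YRYY L=OYOO
After move 6 (U): U=GWWG F=BWGG R=OBWR B=OYBB L=RROO
Query 1: U[2] = W
Query 2: L[1] = R
Query 3: D[2] = Y

Answer: W R Y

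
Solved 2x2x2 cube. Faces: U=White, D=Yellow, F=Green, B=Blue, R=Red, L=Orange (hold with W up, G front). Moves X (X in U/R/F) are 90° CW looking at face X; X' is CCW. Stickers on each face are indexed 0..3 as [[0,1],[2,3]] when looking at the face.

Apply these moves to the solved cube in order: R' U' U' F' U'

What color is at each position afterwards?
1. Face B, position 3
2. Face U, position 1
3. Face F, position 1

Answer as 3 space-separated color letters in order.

After move 1 (R'): R=RRRR U=WBWB F=GWGW D=YGYG B=YBYB
After move 2 (U'): U=BBWW F=OOGW R=GWRR B=RRYB L=YBOO
After move 3 (U'): U=BWBW F=YBGW R=OORR B=GWYB L=RROO
After move 4 (F'): F=BWYG U=BWOR R=GOYR D=ROYG L=RWOB
After move 5 (U'): U=WRBO F=RWYG R=BWYR B=GOYB L=GWOB
Query 1: B[3] = B
Query 2: U[1] = R
Query 3: F[1] = W

Answer: B R W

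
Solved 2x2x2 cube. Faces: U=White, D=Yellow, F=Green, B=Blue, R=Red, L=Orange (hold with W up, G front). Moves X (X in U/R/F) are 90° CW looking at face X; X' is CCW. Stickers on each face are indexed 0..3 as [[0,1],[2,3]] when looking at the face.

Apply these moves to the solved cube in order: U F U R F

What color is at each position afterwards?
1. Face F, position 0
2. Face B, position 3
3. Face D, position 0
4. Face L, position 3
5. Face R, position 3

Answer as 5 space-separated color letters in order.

After move 1 (U): U=WWWW F=RRGG R=BBRR B=OOBB L=GGOO
After move 2 (F): F=GRGR U=WWOG R=WBWR D=RBYY L=GYOY
After move 3 (U): U=OWGW F=WBGR R=OOWR B=GYBB L=GROY
After move 4 (R): R=WORO U=OBGR F=WBGY D=RBYG B=WYWB
After move 5 (F): F=GWYB U=OBYR R=GORO D=RWYG L=GROB
Query 1: F[0] = G
Query 2: B[3] = B
Query 3: D[0] = R
Query 4: L[3] = B
Query 5: R[3] = O

Answer: G B R B O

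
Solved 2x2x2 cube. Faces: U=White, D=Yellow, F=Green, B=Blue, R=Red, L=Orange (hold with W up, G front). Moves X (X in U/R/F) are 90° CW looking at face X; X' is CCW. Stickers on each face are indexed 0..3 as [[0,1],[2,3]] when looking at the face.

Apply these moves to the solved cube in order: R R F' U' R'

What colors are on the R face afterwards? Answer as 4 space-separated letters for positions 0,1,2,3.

After move 1 (R): R=RRRR U=WGWG F=GYGY D=YBYB B=WBWB
After move 2 (R): R=RRRR U=WYWY F=GBGB D=YWYW B=GBGB
After move 3 (F'): F=BBGG U=WYRR R=WRYR D=OOYW L=OYOW
After move 4 (U'): U=YRWR F=OYGG R=BBYR B=WRGB L=GBOW
After move 5 (R'): R=BRBY U=YGWW F=ORGR D=OYYG B=WROB
Query: R face = BRBY

Answer: B R B Y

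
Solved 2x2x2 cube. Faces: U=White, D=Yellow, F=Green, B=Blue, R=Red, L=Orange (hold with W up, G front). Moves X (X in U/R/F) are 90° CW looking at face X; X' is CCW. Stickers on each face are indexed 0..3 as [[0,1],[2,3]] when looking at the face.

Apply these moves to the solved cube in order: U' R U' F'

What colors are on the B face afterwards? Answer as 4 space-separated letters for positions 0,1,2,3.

After move 1 (U'): U=WWWW F=OOGG R=GGRR B=RRBB L=BBOO
After move 2 (R): R=RGRG U=WOWG F=OYGY D=YBYR B=WRWB
After move 3 (U'): U=OGWW F=BBGY R=OYRG B=RGWB L=WROO
After move 4 (F'): F=BYBG U=OGOR R=BYYG D=ROYR L=WWOW
Query: B face = RGWB

Answer: R G W B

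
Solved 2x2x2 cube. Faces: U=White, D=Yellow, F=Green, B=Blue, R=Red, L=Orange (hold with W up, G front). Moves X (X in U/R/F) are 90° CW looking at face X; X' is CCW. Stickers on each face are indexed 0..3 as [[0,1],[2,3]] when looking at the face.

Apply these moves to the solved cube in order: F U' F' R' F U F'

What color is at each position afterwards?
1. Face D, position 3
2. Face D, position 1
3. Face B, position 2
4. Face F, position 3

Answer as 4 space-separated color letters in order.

After move 1 (F): F=GGGG U=WWOO R=WRWR D=RRYY L=OYOY
After move 2 (U'): U=WOWO F=OYGG R=GGWR B=WRBB L=BBOY
After move 3 (F'): F=YGOG U=WOGW R=RGRR D=BYYY L=BOOW
After move 4 (R'): R=GRRR U=WBGW F=YOOW D=BGYG B=YRYB
After move 5 (F): F=OYWO U=WBWO R=GRWR D=RGYG L=BBOG
After move 6 (U): U=WWOB F=GRWO R=YRWR B=BBYB L=OYOG
After move 7 (F'): F=ROGW U=WWYW R=GRRR D=YGYG L=OBOO
Query 1: D[3] = G
Query 2: D[1] = G
Query 3: B[2] = Y
Query 4: F[3] = W

Answer: G G Y W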